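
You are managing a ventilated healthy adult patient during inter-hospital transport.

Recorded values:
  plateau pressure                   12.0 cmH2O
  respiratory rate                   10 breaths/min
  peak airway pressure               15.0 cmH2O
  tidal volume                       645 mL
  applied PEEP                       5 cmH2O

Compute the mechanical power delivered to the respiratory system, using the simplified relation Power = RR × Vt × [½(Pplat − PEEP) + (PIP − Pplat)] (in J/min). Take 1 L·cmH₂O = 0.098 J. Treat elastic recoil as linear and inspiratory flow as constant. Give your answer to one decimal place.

4.1

Per-breath work = Vt × [½(Pplat−PEEP) + (PIP−Pplat)] = 0.645 × [0.5×7.0 + 3.0] = 0.645 × 6.5 = 4.193 L·cmH2O.
Power = 10 × 4.193 = 41.93 L·cmH2O/min.
× 0.098 J/(L·cmH2O) → 4.109 J/min.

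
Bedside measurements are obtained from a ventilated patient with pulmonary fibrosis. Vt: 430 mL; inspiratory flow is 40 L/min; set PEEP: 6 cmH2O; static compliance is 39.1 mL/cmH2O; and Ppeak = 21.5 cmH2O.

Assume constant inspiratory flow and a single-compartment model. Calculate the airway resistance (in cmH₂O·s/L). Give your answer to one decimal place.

6.8

Flow: 40 L/min ÷ 60 = 0.6667 L/s.
Equation of motion (constant flow): PIP = Vt/C + R·V̇ + PEEP.
R·V̇ = PIP − Vt/C − PEEP = 21.5 − 430/39.1 − 6 = 21.5 − 10.997 − 6 = 4.503 cmH2O.
R = 4.503 / 0.6667 = 6.754 cmH2O·s/L.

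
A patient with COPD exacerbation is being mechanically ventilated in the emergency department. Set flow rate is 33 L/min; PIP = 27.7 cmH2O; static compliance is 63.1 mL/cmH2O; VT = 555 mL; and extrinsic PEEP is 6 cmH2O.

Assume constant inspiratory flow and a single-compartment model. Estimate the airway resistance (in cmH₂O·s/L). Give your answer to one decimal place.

Flow: 33 L/min ÷ 60 = 0.55 L/s.
Equation of motion (constant flow): PIP = Vt/C + R·V̇ + PEEP.
R·V̇ = PIP − Vt/C − PEEP = 27.7 − 555/63.1 − 6 = 27.7 − 8.796 − 6 = 12.904 cmH2O.
R = 12.904 / 0.55 = 23.462 cmH2O·s/L.

23.5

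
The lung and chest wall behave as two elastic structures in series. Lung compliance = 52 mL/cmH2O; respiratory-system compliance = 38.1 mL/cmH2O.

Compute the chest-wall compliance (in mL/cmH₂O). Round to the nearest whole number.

1/Ccw = 1/Crs − 1/CL.
1/Ccw = 1/38.1 − 1/52 = 0.007016.
Ccw = 142.53 mL/cmH2O.

143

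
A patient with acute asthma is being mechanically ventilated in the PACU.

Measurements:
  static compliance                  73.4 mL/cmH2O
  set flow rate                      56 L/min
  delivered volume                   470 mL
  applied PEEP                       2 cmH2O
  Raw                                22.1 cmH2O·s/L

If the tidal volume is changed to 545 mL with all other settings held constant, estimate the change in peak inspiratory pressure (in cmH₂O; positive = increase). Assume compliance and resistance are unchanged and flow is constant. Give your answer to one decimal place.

PIP = Vt/C + R·V̇ + PEEP (constant-flow equation of motion).
Only the elastic term changes: ΔPIP = ΔVt / C = (545 − 470) / 73.4 = 1.022 cmH2O.

1.0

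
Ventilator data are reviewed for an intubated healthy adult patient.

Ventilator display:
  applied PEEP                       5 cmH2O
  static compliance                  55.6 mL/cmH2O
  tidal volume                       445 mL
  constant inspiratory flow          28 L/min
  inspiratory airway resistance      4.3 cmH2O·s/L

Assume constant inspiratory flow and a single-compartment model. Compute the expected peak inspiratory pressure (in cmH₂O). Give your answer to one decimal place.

Flow: 28 L/min ÷ 60 = 0.4667 L/s.
Equation of motion (constant flow): PIP = Vt/C + R·V̇ + PEEP.
PIP = 445/55.6 + 4.3×0.4667 + 5 = 8.004 + 2.007 + 5 = 15.011 cmH2O.

15.0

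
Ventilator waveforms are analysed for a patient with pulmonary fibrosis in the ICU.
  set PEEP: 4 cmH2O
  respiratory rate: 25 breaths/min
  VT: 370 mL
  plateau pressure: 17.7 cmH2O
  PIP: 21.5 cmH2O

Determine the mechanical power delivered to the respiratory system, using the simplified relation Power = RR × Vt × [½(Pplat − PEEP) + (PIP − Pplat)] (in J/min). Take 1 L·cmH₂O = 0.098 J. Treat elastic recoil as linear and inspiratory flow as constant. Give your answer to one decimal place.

9.7

Per-breath work = Vt × [½(Pplat−PEEP) + (PIP−Pplat)] = 0.370 × [0.5×13.7 + 3.8] = 0.370 × 10.65 = 3.941 L·cmH2O.
Power = 25 × 3.941 = 98.525 L·cmH2O/min.
× 0.098 J/(L·cmH2O) → 9.655 J/min.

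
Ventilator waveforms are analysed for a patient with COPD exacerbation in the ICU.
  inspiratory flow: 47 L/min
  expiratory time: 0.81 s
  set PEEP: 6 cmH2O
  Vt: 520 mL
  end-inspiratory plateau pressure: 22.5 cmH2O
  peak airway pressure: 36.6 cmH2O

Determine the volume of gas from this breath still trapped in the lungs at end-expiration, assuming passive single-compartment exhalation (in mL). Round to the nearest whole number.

Flow: 47 L/min ÷ 60 = 0.7833 L/s.
R = (PIP − Pplat)/V̇ = (36.6 − 22.5) / 0.7833 = 14.1/0.7833 = 18.001 cmH2O·s/L.
C = Vt/(Pplat − PEEP) = 520.0 / (22.5 − 6) = 520.0/16.5 = 31.515 mL/cmH2O.
τ = R × C = 18.001 × 0.03152 L/cmH2O = 0.5674 s.
Fraction remaining = e^(−Te/τ) = e^(−0.81/0.5674) = 0.2399.
Trapped volume = 520.0 × 0.2399 = 124.75 mL.

125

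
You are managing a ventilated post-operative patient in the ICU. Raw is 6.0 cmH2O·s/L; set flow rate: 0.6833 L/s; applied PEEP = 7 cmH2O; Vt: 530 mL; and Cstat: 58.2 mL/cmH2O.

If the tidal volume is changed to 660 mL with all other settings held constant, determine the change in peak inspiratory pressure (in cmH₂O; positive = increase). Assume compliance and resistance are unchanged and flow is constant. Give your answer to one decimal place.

2.2

PIP = Vt/C + R·V̇ + PEEP (constant-flow equation of motion).
Only the elastic term changes: ΔPIP = ΔVt / C = (660 − 530) / 58.2 = 2.234 cmH2O.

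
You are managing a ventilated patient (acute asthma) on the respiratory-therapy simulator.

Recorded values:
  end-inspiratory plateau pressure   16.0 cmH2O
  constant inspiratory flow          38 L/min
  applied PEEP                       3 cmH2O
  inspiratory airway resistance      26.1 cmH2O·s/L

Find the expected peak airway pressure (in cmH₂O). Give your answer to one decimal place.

Flow: 38 L/min ÷ 60 = 0.6333 L/s.
PIP = Pplat + Raw × flow = 16.0 + 26.1 × 0.6333 = 16.0 + 16.529 = 32.529 cmH2O.

32.5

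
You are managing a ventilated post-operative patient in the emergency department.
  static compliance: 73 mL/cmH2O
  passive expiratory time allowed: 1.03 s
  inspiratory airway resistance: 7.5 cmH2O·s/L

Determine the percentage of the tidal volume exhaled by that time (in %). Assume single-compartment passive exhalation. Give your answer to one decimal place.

τ = R × C = 7.5 × 73 mL/cmH2O = 7.5 × 0.073 L/cmH2O = 0.5475 s.
Passive exhalation: V(t)/V₀ = e^(−t/τ) = e^(−1.03/0.5475) = 0.1524.
Fraction exhaled = 1 − 0.1524 = 0.8476 → 84.76%.

84.8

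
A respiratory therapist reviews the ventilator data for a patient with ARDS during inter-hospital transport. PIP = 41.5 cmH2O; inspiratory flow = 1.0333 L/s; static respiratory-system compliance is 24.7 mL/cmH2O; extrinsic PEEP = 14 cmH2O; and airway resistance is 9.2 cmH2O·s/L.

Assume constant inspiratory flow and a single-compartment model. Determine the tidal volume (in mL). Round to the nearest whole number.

Equation of motion (constant flow): PIP = Vt/C + R·V̇ + PEEP.
Vt/C = PIP − R·V̇ − PEEP = 41.5 − 9.506 − 14 = 17.994 cmH2O.
Vt = C × 17.994 = 24.7 × 17.994 = 444.45 mL.

444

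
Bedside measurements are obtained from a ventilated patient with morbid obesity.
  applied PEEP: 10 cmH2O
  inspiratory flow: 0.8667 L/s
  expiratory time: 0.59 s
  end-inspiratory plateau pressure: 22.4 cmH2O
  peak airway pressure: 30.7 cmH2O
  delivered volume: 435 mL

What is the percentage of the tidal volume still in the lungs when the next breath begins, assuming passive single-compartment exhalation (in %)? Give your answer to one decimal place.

17.3

R = (PIP − Pplat)/V̇ = (30.7 − 22.4) / 0.8667 = 8.3/0.8667 = 9.577 cmH2O·s/L.
C = Vt/(Pplat − PEEP) = 435.0 / (22.4 − 10) = 435.0/12.4 = 35.081 mL/cmH2O.
τ = R × C = 9.577 × 0.03508 L/cmH2O = 0.336 s.
Fraction remaining at end-expiration = e^(−Te/τ) = e^(−0.59/0.336) = 0.1727 → 17.27%.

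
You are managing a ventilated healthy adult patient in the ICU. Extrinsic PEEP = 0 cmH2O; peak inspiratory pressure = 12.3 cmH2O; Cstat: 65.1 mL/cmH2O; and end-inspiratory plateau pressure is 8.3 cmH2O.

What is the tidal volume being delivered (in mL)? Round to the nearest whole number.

Vt = Cstat × (Pplat − PEEP) = 65.1 × (8.3 − 0) = 65.1 × 8.3 = 540.33 mL.

540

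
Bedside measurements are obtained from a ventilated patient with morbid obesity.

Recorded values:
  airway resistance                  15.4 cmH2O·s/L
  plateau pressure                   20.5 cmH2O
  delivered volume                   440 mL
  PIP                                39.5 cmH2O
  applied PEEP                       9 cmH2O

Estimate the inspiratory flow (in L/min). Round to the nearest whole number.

flow = (PIP − Pplat) / Raw = (39.5 − 20.5) / 15.4 = 1.234 L/s × 60 = 74.04 L/min.

74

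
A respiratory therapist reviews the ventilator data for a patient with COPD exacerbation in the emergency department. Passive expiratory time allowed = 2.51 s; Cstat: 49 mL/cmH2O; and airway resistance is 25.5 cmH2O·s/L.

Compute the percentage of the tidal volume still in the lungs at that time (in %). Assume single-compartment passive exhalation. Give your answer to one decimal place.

13.4

τ = R × C = 25.5 × 49 mL/cmH2O = 25.5 × 0.049 L/cmH2O = 1.25 s.
Passive exhalation: V(t)/V₀ = e^(−t/τ) = e^(−2.51/1.25) = 0.1343.
Fraction remaining = 0.1343 → 13.43%.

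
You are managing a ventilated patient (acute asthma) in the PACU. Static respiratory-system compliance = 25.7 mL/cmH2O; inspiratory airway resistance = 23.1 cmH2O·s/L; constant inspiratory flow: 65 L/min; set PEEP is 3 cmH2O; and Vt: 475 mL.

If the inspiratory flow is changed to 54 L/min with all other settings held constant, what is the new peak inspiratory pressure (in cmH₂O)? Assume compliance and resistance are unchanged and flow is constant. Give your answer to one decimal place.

42.3

Flow: 65 L/min ÷ 60 = 1.0833 L/s.
New flow: 54 L/min ÷ 60 = 0.9 L/s.
PIP = Vt/C + R·V̇ + PEEP (constant-flow equation of motion).
Only the resistive term changes: ΔPIP = R × ΔV̇ = 23.1 × (0.9 − 1.0833) = 23.1 × -0.1833 = -4.234 cmH2O.
Original PIP = 475/25.7 + 23.1×1.0833 + 3 = 46.507 cmH2O; new PIP = 46.507 + (-4.234) = 42.273 cmH2O.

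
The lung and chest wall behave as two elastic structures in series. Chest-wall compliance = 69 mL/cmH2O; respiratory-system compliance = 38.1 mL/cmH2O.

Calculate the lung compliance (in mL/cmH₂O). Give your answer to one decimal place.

85.1

1/CL = 1/Crs − 1/Ccw.
1/CL = 1/38.1 − 1/69 = 0.01175.
CL = 85.106 mL/cmH2O.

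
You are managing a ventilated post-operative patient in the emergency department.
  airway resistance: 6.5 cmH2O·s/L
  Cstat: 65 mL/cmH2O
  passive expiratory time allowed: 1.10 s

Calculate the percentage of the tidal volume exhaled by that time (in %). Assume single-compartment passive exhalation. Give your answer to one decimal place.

92.6

τ = R × C = 6.5 × 65 mL/cmH2O = 6.5 × 0.065 L/cmH2O = 0.4225 s.
Passive exhalation: V(t)/V₀ = e^(−t/τ) = e^(−1.10/0.4225) = 0.07401.
Fraction exhaled = 1 − 0.07401 = 0.926 → 92.6%.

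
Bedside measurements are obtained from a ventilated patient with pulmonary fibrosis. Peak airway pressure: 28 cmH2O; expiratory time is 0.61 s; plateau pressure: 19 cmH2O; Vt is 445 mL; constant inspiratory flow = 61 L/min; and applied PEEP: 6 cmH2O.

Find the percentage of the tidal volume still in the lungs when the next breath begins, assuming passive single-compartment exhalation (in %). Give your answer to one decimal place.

Flow: 61 L/min ÷ 60 = 1.0167 L/s.
R = (PIP − Pplat)/V̇ = (28 − 19) / 1.0167 = 9.0/1.0167 = 8.852 cmH2O·s/L.
C = Vt/(Pplat − PEEP) = 445.0 / (19 − 6) = 445.0/13.0 = 34.231 mL/cmH2O.
τ = R × C = 8.852 × 0.03423 L/cmH2O = 0.303 s.
Fraction remaining at end-expiration = e^(−Te/τ) = e^(−0.61/0.303) = 0.1336 → 13.36%.

13.4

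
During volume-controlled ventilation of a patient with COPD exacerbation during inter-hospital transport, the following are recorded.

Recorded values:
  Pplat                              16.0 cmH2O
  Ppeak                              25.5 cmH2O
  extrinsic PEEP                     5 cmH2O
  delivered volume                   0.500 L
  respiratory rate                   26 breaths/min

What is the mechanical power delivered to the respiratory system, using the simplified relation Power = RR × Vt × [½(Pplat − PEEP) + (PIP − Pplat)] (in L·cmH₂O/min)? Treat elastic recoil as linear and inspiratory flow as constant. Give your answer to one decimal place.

Per-breath work = Vt × [½(Pplat−PEEP) + (PIP−Pplat)] = 0.500 × [0.5×11.0 + 9.5] = 0.500 × 15.0 = 7.5 L·cmH2O.
Power = 26 × 7.5 = 195.0 L·cmH2O/min.

195.0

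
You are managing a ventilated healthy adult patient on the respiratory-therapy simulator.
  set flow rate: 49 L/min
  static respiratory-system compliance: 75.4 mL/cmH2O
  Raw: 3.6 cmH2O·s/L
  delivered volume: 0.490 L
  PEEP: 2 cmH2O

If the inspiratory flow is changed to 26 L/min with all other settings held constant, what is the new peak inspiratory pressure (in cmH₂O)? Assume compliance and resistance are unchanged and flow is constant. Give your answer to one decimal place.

10.1

Flow: 49 L/min ÷ 60 = 0.8167 L/s.
New flow: 26 L/min ÷ 60 = 0.4333 L/s.
PIP = Vt/C + R·V̇ + PEEP (constant-flow equation of motion).
Only the resistive term changes: ΔPIP = R × ΔV̇ = 3.6 × (0.4333 − 0.8167) = 3.6 × -0.3834 = -1.38 cmH2O.
Original PIP = 490/75.4 + 3.6×0.8167 + 2 = 11.439 cmH2O; new PIP = 11.439 + (-1.38) = 10.059 cmH2O.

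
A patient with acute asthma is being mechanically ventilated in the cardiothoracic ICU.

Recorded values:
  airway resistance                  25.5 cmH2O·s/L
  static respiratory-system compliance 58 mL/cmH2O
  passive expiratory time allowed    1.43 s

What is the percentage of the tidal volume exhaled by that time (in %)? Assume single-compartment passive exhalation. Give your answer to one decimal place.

62.0

τ = R × C = 25.5 × 58 mL/cmH2O = 25.5 × 0.058 L/cmH2O = 1.479 s.
Passive exhalation: V(t)/V₀ = e^(−t/τ) = e^(−1.43/1.479) = 0.3803.
Fraction exhaled = 1 − 0.3803 = 0.6197 → 61.97%.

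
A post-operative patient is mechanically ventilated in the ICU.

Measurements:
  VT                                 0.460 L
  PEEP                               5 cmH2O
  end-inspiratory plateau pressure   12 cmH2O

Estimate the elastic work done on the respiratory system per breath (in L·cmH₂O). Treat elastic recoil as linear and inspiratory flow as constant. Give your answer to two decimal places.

1.61

Elastic work ≈ ½ × (Pplat − PEEP) × Vt = 0.5 × (12 − 5) × 0.460 L = 0.5 × 7.0 × 0.460 = 1.61 L·cmH2O.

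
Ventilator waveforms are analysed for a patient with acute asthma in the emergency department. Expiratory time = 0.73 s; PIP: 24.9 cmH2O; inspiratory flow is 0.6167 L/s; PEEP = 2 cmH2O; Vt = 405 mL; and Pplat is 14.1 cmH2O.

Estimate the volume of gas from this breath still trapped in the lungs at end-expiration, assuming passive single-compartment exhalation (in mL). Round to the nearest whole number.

R = (PIP − Pplat)/V̇ = (24.9 − 14.1) / 0.6167 = 10.8/0.6167 = 17.513 cmH2O·s/L.
C = Vt/(Pplat − PEEP) = 405.0 / (14.1 − 2) = 405.0/12.1 = 33.471 mL/cmH2O.
τ = R × C = 17.513 × 0.03347 L/cmH2O = 0.5862 s.
Fraction remaining = e^(−Te/τ) = e^(−0.73/0.5862) = 0.2879.
Trapped volume = 405.0 × 0.2879 = 116.6 mL.

117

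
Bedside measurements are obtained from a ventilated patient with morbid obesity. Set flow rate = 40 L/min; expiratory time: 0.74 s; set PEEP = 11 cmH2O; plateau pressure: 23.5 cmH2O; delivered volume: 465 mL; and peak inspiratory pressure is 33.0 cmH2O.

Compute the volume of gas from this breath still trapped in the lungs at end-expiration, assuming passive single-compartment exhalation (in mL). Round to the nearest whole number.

Flow: 40 L/min ÷ 60 = 0.6667 L/s.
R = (PIP − Pplat)/V̇ = (33.0 − 23.5) / 0.6667 = 9.5/0.6667 = 14.249 cmH2O·s/L.
C = Vt/(Pplat − PEEP) = 465.0 / (23.5 − 11) = 465.0/12.5 = 37.2 mL/cmH2O.
τ = R × C = 14.249 × 0.0372 L/cmH2O = 0.5301 s.
Fraction remaining = e^(−Te/τ) = e^(−0.74/0.5301) = 0.2476.
Trapped volume = 465.0 × 0.2476 = 115.13 mL.

115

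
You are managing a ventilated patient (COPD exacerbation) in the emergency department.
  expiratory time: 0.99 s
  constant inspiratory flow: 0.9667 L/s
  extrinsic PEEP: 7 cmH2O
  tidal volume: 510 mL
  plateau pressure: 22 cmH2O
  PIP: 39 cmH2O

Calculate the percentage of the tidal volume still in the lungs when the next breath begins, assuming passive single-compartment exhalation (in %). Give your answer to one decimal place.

R = (PIP − Pplat)/V̇ = (39 − 22) / 0.9667 = 17.0/0.9667 = 17.586 cmH2O·s/L.
C = Vt/(Pplat − PEEP) = 510.0 / (22 − 7) = 510.0/15.0 = 34.0 mL/cmH2O.
τ = R × C = 17.586 × 0.034 L/cmH2O = 0.5979 s.
Fraction remaining at end-expiration = e^(−Te/τ) = e^(−0.99/0.5979) = 0.1909 → 19.09%.

19.1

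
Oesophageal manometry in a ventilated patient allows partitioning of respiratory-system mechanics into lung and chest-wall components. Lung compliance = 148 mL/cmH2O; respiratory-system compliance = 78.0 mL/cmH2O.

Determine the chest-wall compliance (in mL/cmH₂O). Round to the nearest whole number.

165

1/Ccw = 1/Crs − 1/CL.
1/Ccw = 1/78.0 − 1/148 = 0.006064.
Ccw = 164.91 mL/cmH2O.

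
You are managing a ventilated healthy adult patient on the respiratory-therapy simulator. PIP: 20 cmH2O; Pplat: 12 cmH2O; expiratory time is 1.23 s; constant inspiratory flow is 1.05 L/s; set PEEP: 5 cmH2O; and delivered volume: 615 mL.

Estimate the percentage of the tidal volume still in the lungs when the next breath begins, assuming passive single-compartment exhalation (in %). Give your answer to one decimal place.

R = (PIP − Pplat)/V̇ = (20 − 12) / 1.05 = 8.0/1.05 = 7.619 cmH2O·s/L.
C = Vt/(Pplat − PEEP) = 615.0 / (12 − 5) = 615.0/7.0 = 87.857 mL/cmH2O.
τ = R × C = 7.619 × 0.08786 L/cmH2O = 0.6694 s.
Fraction remaining at end-expiration = e^(−Te/τ) = e^(−1.23/0.6694) = 0.1592 → 15.92%.

15.9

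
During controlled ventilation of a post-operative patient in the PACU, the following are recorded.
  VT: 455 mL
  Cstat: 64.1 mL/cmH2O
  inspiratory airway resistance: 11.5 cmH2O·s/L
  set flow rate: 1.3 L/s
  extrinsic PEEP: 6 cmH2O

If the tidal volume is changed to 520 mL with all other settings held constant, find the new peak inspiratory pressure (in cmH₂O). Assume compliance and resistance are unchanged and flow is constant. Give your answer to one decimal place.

29.1

PIP = Vt/C + R·V̇ + PEEP (constant-flow equation of motion).
Only the elastic term changes: ΔPIP = ΔVt / C = (520 − 455) / 64.1 = 1.014 cmH2O.
Original PIP = 455/64.1 + 11.5×1.3 + 6 = 28.048 cmH2O; new PIP = 28.048 + (1.014) = 29.062 cmH2O.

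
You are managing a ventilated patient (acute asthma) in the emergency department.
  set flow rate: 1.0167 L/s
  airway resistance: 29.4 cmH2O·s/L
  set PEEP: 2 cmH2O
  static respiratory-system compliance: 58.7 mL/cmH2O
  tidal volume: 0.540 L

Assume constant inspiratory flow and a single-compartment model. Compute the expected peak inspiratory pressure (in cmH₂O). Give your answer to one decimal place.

Equation of motion (constant flow): PIP = Vt/C + R·V̇ + PEEP.
PIP = 540/58.7 + 29.4×1.0167 + 2 = 9.199 + 29.891 + 2 = 41.09 cmH2O.

41.1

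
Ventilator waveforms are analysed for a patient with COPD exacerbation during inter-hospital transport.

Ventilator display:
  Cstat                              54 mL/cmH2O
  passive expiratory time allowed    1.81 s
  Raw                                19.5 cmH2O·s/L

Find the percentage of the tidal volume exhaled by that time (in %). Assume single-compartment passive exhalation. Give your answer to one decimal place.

τ = R × C = 19.5 × 54 mL/cmH2O = 19.5 × 0.054 L/cmH2O = 1.053 s.
Passive exhalation: V(t)/V₀ = e^(−t/τ) = e^(−1.81/1.053) = 0.1793.
Fraction exhaled = 1 − 0.1793 = 0.8207 → 82.07%.

82.1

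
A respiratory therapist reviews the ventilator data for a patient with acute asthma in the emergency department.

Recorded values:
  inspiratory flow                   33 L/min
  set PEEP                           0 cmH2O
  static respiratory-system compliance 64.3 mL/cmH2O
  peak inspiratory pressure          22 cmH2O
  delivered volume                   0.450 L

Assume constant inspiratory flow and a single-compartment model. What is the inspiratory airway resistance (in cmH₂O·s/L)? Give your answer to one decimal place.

Flow: 33 L/min ÷ 60 = 0.55 L/s.
Equation of motion (constant flow): PIP = Vt/C + R·V̇ + PEEP.
R·V̇ = PIP − Vt/C − PEEP = 22 − 450/64.3 − 0 = 22 − 6.998 − 0 = 15.002 cmH2O.
R = 15.002 / 0.55 = 27.276 cmH2O·s/L.

27.3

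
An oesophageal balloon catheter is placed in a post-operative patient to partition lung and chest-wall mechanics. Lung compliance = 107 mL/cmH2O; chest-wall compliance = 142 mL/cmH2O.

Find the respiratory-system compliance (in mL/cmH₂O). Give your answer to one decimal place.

Lung and chest wall are elastances in series: 1/Crs = 1/CL + 1/Ccw.
1/Crs = 1/107 + 1/142 = 0.01639.
Crs = 61.013 mL/cmH2O.

61.0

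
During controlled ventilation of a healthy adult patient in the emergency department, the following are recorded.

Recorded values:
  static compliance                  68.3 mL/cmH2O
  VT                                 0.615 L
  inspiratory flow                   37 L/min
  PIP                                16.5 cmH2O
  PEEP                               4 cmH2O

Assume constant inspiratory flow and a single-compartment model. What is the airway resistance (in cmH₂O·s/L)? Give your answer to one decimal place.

Flow: 37 L/min ÷ 60 = 0.6167 L/s.
Equation of motion (constant flow): PIP = Vt/C + R·V̇ + PEEP.
R·V̇ = PIP − Vt/C − PEEP = 16.5 − 615/68.3 − 4 = 16.5 − 9.004 − 4 = 3.496 cmH2O.
R = 3.496 / 0.6167 = 5.669 cmH2O·s/L.

5.7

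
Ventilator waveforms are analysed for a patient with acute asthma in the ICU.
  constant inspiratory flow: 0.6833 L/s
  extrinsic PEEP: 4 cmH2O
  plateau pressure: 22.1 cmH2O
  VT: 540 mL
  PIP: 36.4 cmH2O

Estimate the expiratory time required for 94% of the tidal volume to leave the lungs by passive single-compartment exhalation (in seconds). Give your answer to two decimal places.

1.76

R = (PIP − Pplat)/V̇ = (36.4 − 22.1) / 0.6833 = 14.3/0.6833 = 20.928 cmH2O·s/L.
C = Vt/(Pplat − PEEP) = 540.0 / (22.1 − 4) = 540.0/18.1 = 29.834 mL/cmH2O.
τ = R × C = 20.928 × 0.02983 L/cmH2O = 0.6243 s.
t = −τ·ln(1 − 0.94) = −0.6243·ln(0.06) = 1.756 s.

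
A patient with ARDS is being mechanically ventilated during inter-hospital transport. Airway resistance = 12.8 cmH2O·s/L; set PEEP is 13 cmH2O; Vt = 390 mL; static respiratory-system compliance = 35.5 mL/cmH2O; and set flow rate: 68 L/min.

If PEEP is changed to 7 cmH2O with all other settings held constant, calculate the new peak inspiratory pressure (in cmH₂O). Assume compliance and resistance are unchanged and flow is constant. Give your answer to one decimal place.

32.5

Flow: 68 L/min ÷ 60 = 1.1333 L/s.
PIP = Vt/C + R·V̇ + PEEP (constant-flow equation of motion).
Only the baseline term changes: ΔPIP = ΔPEEP = 7 − 13 = -6.0 cmH2O.
Original PIP = 390/35.5 + 12.8×1.1333 + 13 = 38.492 cmH2O; new PIP = 38.492 + (-6.0) = 32.492 cmH2O.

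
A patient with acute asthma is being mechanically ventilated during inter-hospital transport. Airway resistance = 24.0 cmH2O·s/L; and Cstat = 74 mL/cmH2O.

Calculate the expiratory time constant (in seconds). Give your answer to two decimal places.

τ = R × C = 24.0 × 74 mL/cmH2O = 24.0 × 0.074 L/cmH2O = 1.776 s.

1.78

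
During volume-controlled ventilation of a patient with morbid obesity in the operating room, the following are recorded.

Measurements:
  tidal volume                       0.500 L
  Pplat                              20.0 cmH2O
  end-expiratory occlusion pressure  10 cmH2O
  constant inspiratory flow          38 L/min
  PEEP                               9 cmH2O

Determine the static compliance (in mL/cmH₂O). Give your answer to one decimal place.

50.0

End-expiratory occlusion gives total PEEP = 10 cmH2O (intrinsic PEEP = 10 − 9 = 1). Use total PEEP for the elastic gradient.
Cstat = Vt / (Pplat − PEEPtotal) = 500 / (20.0 − 10) = 500 / 10.0 = 50.0 mL/cmH2O.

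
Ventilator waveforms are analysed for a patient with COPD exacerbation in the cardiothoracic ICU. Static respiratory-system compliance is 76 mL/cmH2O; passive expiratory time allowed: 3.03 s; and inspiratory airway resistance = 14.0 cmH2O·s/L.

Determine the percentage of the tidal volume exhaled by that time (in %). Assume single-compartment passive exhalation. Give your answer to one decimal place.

94.2

τ = R × C = 14.0 × 76 mL/cmH2O = 14.0 × 0.076 L/cmH2O = 1.064 s.
Passive exhalation: V(t)/V₀ = e^(−t/τ) = e^(−3.03/1.064) = 0.05797.
Fraction exhaled = 1 − 0.05797 = 0.942 → 94.2%.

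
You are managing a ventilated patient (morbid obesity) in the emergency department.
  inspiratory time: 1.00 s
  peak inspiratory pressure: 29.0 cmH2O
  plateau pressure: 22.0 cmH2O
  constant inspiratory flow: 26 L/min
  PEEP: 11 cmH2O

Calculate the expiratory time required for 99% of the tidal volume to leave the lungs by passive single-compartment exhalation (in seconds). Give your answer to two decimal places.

Flow: 26 L/min ÷ 60 = 0.4333 L/s.
Vt = flow × Ti = 0.4333 L/s × 1.00 s × 1000 mL/L = 433.3 mL.
R = (PIP − Pplat)/V̇ = (29.0 − 22.0) / 0.4333 = 7.0/0.4333 = 16.155 cmH2O·s/L.
C = Vt/(Pplat − PEEP) = 433.3 / (22.0 − 11) = 433.3/11.0 = 39.391 mL/cmH2O.
τ = R × C = 16.155 × 0.03939 L/cmH2O = 0.6363 s.
t = −τ·ln(1 − 0.99) = −0.6363·ln(0.01) = 2.93 s.

2.93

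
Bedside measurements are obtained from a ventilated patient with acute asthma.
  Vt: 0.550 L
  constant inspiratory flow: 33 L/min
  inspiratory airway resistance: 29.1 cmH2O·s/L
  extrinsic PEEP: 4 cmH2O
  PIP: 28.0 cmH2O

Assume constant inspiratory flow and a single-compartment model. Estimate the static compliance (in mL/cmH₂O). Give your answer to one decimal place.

68.8

Flow: 33 L/min ÷ 60 = 0.55 L/s.
Equation of motion (constant flow): PIP = Vt/C + R·V̇ + PEEP.
Vt/C = PIP − R·V̇ − PEEP = 28.0 − 29.1×0.55 − 4 = 28.0 − 16.005 − 4 = 7.995 cmH2O.
C = Vt / 7.995 = 550 / 7.995 = 68.793 mL/cmH2O.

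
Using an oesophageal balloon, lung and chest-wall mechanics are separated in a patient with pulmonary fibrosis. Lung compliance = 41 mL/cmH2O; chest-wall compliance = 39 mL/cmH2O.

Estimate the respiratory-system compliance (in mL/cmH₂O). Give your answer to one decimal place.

Lung and chest wall are elastances in series: 1/Crs = 1/CL + 1/Ccw.
1/Crs = 1/41 + 1/39 = 0.05003.
Crs = 19.988 mL/cmH2O.

20.0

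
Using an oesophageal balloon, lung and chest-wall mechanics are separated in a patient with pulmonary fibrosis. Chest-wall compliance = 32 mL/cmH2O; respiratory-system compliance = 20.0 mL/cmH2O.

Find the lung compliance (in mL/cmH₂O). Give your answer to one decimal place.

1/CL = 1/Crs − 1/Ccw.
1/CL = 1/20.0 − 1/32 = 0.01875.
CL = 53.333 mL/cmH2O.

53.3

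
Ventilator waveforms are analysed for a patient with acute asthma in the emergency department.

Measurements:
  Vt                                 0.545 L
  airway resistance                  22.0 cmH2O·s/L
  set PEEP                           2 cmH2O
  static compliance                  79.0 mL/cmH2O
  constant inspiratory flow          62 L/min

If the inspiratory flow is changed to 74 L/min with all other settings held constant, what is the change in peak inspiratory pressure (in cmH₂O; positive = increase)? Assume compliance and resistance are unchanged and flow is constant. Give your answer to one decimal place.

Flow: 62 L/min ÷ 60 = 1.0333 L/s.
New flow: 74 L/min ÷ 60 = 1.2333 L/s.
PIP = Vt/C + R·V̇ + PEEP (constant-flow equation of motion).
Only the resistive term changes: ΔPIP = R × ΔV̇ = 22.0 × (1.2333 − 1.0333) = 22.0 × 0.2 = 4.4 cmH2O.

4.4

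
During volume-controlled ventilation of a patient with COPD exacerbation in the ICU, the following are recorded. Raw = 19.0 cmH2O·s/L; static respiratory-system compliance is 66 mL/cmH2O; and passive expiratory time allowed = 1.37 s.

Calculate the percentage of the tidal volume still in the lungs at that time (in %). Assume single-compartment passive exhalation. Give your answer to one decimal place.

33.5

τ = R × C = 19.0 × 66 mL/cmH2O = 19.0 × 0.066 L/cmH2O = 1.254 s.
Passive exhalation: V(t)/V₀ = e^(−t/τ) = e^(−1.37/1.254) = 0.3354.
Fraction remaining = 0.3354 → 33.54%.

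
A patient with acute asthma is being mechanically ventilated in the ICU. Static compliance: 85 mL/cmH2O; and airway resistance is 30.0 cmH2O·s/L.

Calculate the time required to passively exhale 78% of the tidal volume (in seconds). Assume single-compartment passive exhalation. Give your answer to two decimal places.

3.86

τ = R × C = 30.0 × 85 mL/cmH2O = 30.0 × 0.085 L/cmH2O = 2.55 s.
Exhaled fraction f = 1 − e^(−t/τ) → t = −τ·ln(1 − f) = −2.55·ln(0.22) = 3.861 s.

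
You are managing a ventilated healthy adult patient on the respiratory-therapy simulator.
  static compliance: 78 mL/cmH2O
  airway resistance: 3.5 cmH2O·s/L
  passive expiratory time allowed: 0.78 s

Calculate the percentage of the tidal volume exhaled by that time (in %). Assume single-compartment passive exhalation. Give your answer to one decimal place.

94.3

τ = R × C = 3.5 × 78 mL/cmH2O = 3.5 × 0.078 L/cmH2O = 0.273 s.
Passive exhalation: V(t)/V₀ = e^(−t/τ) = e^(−0.78/0.273) = 0.05743.
Fraction exhaled = 1 − 0.05743 = 0.9426 → 94.26%.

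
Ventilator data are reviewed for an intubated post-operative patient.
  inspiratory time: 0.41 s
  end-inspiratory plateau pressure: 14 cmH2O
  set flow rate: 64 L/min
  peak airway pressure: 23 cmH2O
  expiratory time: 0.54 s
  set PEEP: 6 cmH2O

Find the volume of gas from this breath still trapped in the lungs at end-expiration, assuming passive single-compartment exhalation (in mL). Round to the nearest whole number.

136

Flow: 64 L/min ÷ 60 = 1.0667 L/s.
Vt = flow × Ti = 1.0667 L/s × 0.41 s × 1000 mL/L = 437.35 mL.
R = (PIP − Pplat)/V̇ = (23 − 14) / 1.0667 = 9.0/1.0667 = 8.437 cmH2O·s/L.
C = Vt/(Pplat − PEEP) = 437.35 / (14 − 6) = 437.35/8.0 = 54.669 mL/cmH2O.
τ = R × C = 8.437 × 0.05467 L/cmH2O = 0.4613 s.
Fraction remaining = e^(−Te/τ) = e^(−0.54/0.4613) = 0.3102.
Trapped volume = 437.35 × 0.3102 = 135.67 mL.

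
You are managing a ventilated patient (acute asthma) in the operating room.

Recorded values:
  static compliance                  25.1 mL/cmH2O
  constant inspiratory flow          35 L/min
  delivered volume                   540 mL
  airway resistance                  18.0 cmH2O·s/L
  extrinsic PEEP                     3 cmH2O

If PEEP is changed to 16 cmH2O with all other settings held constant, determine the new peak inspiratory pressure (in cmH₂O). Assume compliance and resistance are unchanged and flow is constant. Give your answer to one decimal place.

Flow: 35 L/min ÷ 60 = 0.5833 L/s.
PIP = Vt/C + R·V̇ + PEEP (constant-flow equation of motion).
Only the baseline term changes: ΔPIP = ΔPEEP = 16 − 3 = 13.0 cmH2O.
Original PIP = 540/25.1 + 18.0×0.5833 + 3 = 35.013 cmH2O; new PIP = 35.013 + (13.0) = 48.013 cmH2O.

48.0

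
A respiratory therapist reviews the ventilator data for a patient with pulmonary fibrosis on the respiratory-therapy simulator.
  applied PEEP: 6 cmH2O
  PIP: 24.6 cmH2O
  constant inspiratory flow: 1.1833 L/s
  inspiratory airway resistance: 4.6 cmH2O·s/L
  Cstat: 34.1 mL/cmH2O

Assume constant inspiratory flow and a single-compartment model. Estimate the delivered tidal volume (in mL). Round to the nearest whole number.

449

Equation of motion (constant flow): PIP = Vt/C + R·V̇ + PEEP.
Vt/C = PIP − R·V̇ − PEEP = 24.6 − 5.443 − 6 = 13.157 cmH2O.
Vt = C × 13.157 = 34.1 × 13.157 = 448.65 mL.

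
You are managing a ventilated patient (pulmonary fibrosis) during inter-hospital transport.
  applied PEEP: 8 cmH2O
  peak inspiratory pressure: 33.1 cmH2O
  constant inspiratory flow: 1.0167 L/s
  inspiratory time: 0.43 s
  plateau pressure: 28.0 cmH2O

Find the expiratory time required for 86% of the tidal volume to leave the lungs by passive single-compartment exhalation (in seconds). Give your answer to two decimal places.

Vt = flow × Ti = 1.0167 L/s × 0.43 s × 1000 mL/L = 437.18 mL.
R = (PIP − Pplat)/V̇ = (33.1 − 28.0) / 1.0167 = 5.1/1.0167 = 5.016 cmH2O·s/L.
C = Vt/(Pplat − PEEP) = 437.18 / (28.0 − 8) = 437.18/20.0 = 21.859 mL/cmH2O.
τ = R × C = 5.016 × 0.02186 L/cmH2O = 0.1096 s.
t = −τ·ln(1 − 0.86) = −0.1096·ln(0.14) = 0.2155 s.

0.22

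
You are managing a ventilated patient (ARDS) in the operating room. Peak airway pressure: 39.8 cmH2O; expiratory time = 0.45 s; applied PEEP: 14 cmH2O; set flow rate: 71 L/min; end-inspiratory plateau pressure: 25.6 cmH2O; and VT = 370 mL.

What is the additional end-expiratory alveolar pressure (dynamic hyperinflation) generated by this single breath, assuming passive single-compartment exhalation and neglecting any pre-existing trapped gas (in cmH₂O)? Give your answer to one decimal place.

3.6

Flow: 71 L/min ÷ 60 = 1.1833 L/s.
R = (PIP − Pplat)/V̇ = (39.8 − 25.6) / 1.1833 = 14.2/1.1833 = 12.0 cmH2O·s/L.
C = Vt/(Pplat − PEEP) = 370.0 / (25.6 − 14) = 370.0/11.6 = 31.897 mL/cmH2O.
τ = R × C = 12.0 × 0.0319 L/cmH2O = 0.3828 s.
Fraction remaining = e^(−Te/τ) = e^(−0.45/0.3828) = 0.3086; trapped volume = 370.0 × 0.3086 = 114.18 mL.
Additional alveolar pressure from trapping ≈ V_trapped / C = 114.18 / 31.897 = 3.58 cmH2O.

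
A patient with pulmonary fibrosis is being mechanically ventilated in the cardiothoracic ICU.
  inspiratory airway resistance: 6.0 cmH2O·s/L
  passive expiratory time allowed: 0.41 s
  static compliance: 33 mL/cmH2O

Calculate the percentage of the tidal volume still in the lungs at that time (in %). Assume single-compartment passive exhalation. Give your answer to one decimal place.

τ = R × C = 6.0 × 33 mL/cmH2O = 6.0 × 0.033 L/cmH2O = 0.198 s.
Passive exhalation: V(t)/V₀ = e^(−t/τ) = e^(−0.41/0.198) = 0.1261.
Fraction remaining = 0.1261 → 12.61%.

12.6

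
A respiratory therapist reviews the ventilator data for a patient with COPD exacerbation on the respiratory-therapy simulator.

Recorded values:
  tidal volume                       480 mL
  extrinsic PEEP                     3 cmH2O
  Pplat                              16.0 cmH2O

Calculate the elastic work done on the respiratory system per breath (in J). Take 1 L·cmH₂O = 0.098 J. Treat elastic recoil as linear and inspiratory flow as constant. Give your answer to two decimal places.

0.31

Elastic work ≈ ½ × (Pplat − PEEP) × Vt = 0.5 × (16.0 − 3) × 0.480 L = 0.5 × 13.0 × 0.480 = 3.12 L·cmH2O.
× 0.098 J/(L·cmH2O) → 0.3058 J.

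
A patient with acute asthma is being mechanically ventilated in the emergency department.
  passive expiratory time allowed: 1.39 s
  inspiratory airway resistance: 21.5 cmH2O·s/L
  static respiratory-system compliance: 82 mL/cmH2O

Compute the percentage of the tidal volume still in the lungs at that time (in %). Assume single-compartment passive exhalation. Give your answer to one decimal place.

45.5

τ = R × C = 21.5 × 82 mL/cmH2O = 21.5 × 0.082 L/cmH2O = 1.763 s.
Passive exhalation: V(t)/V₀ = e^(−t/τ) = e^(−1.39/1.763) = 0.4546.
Fraction remaining = 0.4546 → 45.46%.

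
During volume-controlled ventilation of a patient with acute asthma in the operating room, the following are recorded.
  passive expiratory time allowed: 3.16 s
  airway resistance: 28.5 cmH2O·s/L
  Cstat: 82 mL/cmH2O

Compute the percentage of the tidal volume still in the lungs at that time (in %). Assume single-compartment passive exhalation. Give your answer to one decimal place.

25.9

τ = R × C = 28.5 × 82 mL/cmH2O = 28.5 × 0.082 L/cmH2O = 2.337 s.
Passive exhalation: V(t)/V₀ = e^(−t/τ) = e^(−3.16/2.337) = 0.2587.
Fraction remaining = 0.2587 → 25.87%.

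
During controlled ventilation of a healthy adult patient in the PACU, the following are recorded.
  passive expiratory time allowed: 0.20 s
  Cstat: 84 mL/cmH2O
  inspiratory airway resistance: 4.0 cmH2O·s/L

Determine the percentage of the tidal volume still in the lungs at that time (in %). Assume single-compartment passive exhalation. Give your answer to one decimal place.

τ = R × C = 4.0 × 84 mL/cmH2O = 4.0 × 0.084 L/cmH2O = 0.336 s.
Passive exhalation: V(t)/V₀ = e^(−t/τ) = e^(−0.20/0.336) = 0.5514.
Fraction remaining = 0.5514 → 55.14%.

55.1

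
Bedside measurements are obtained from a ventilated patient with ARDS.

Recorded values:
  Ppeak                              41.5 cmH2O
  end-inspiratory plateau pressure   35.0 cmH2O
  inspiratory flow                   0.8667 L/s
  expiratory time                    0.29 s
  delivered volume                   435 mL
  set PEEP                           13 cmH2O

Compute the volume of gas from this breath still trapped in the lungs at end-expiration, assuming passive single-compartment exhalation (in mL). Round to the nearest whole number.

R = (PIP − Pplat)/V̇ = (41.5 − 35.0) / 0.8667 = 6.5/0.8667 = 7.5 cmH2O·s/L.
C = Vt/(Pplat − PEEP) = 435.0 / (35.0 − 13) = 435.0/22.0 = 19.773 mL/cmH2O.
τ = R × C = 7.5 × 0.01977 L/cmH2O = 0.1483 s.
Fraction remaining = e^(−Te/τ) = e^(−0.29/0.1483) = 0.1415.
Trapped volume = 435.0 × 0.1415 = 61.553 mL.

62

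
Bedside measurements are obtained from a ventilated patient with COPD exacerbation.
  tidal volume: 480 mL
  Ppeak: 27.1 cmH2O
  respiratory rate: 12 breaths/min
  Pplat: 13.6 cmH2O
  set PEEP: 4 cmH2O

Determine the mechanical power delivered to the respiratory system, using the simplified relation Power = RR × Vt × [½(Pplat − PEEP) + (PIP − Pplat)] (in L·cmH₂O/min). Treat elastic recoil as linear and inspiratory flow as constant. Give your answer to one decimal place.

Per-breath work = Vt × [½(Pplat−PEEP) + (PIP−Pplat)] = 0.480 × [0.5×9.6 + 13.5] = 0.480 × 18.3 = 8.784 L·cmH2O.
Power = 12 × 8.784 = 105.41 L·cmH2O/min.

105.4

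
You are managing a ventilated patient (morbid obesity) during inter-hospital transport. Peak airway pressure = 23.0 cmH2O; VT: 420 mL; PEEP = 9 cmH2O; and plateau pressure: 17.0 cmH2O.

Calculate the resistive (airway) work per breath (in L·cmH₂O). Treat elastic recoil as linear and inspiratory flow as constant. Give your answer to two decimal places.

2.52

With constant inspiratory flow the resistive pressure is constant at PIP − Pplat = 23.0 − 17.0 = 6.0 cmH2O, so resistive work = 6.0 × 0.420 = 2.52 L·cmH2O.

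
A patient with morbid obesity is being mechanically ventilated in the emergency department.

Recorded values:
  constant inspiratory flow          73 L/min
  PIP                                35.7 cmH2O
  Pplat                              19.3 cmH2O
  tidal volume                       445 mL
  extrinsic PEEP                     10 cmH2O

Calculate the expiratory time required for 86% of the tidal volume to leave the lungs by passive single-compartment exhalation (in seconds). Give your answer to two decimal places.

Flow: 73 L/min ÷ 60 = 1.2167 L/s.
R = (PIP − Pplat)/V̇ = (35.7 − 19.3) / 1.2167 = 16.4/1.2167 = 13.479 cmH2O·s/L.
C = Vt/(Pplat − PEEP) = 445.0 / (19.3 − 10) = 445.0/9.3 = 47.849 mL/cmH2O.
τ = R × C = 13.479 × 0.04785 L/cmH2O = 0.645 s.
t = −τ·ln(1 − 0.86) = −0.645·ln(0.14) = 1.268 s.

1.27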